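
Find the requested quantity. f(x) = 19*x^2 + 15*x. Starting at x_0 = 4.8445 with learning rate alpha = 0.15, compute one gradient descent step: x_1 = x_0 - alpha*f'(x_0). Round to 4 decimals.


We compute the gradient at x_0 and apply the update.
f'(x) = 38*x + 15
f'(4.8445) = 38*4.8445 + 15 = 199.091
x_1 = 4.8445 - 0.15*199.091 = -25.0192


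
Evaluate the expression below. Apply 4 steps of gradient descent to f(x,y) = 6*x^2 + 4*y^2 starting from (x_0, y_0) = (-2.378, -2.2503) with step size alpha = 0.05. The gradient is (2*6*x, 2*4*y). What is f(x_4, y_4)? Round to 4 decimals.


Gradient descent on f(x,y) = 6*x^2 + 4*y^2.
Starting point: (-2.378, -2.2503), alpha = 0.05
Step 1: grad_x = 2*6*-2.378 = -28.536, grad_y = 2*4*-2.2503 = -18.0024
  x_1 = -2.378 - 0.05*-28.536 = -0.9512
  y_1 = -2.2503 - 0.05*-18.0024 = -1.3502
Step 2: grad_x = 2*6*-0.9512 = -11.4144, grad_y = 2*4*-1.3502 = -10.8014
  x_2 = -0.9512 - 0.05*-11.4144 = -0.3805
  y_2 = -1.3502 - 0.05*-10.8014 = -0.8101
Step 3: grad_x = 2*6*-0.3805 = -4.5658, grad_y = 2*4*-0.8101 = -6.4809
  x_3 = -0.3805 - 0.05*-4.5658 = -0.1522
  y_3 = -0.8101 - 0.05*-6.4809 = -0.4861
Step 4: grad_x = 2*6*-0.1522 = -1.8263, grad_y = 2*4*-0.4861 = -3.8885
  x_4 = -0.1522 - 0.05*-1.8263 = -0.0609
  y_4 = -0.4861 - 0.05*-3.8885 = -0.2916
f(-0.0609, -0.2916) = 6*(-0.0609)^2 + 4*(-0.2916)^2 = 0.3624


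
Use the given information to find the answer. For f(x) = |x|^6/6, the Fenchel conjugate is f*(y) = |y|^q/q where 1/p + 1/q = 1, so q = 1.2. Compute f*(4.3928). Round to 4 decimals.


The conjugate exponent q satisfies 1/p + 1/q = 1.
p = 6, so q = 6/(6 - 1) = 1.2
|y|^q = 4.3928^1.2 = 5.9059
f*(4.3928) = 5.9059 / 1.2 = 4.9216


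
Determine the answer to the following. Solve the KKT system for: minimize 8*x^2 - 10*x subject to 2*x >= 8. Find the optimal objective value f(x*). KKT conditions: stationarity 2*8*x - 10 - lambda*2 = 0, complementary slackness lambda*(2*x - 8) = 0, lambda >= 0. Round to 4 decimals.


Step 1: Try lambda = 0 (constraint inactive).
x_unc = 10/(2*8) = 0.625
Check: 2*0.625 = 1.25 < 8 -- violated!
Step 2: Constraint must be active: 2*x = 8
x* = 8/2 = 4.0
lambda = (2*8*4.0 - 10)/2 = 27.0
Step 3: Compute optimal value.
f(x*) = 8*4.0^2 - 10*4.0 = 88.0


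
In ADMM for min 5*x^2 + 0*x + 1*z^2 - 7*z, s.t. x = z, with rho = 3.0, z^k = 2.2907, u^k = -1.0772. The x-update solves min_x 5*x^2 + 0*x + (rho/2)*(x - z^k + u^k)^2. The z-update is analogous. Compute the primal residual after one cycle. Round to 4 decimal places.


ADMM iteration with rho = 3.0, z^k = 2.2907, u^k = -1.0772
Step 1: x-update.
Minimize 5*x^2 + 0*x + (3.0/2)*(x - 2.2907 - 1.0772)^2
FOC: (2*5 + 3.0)*x = 0 + 3.0*(2.2907 + 1.0772)
x^{k+1} = 0.7772
Step 2: z-update.
Minimize 1*z^2 - 7*z + (3.0/2)*(0.7772 - z - 1.0772)^2
FOC: (2*1 + 3.0)*z = 7 + 3.0*(0.7772 - 1.0772)
z^{k+1} = 1.22
Step 3: u-update.
u^{k+1} = -1.0772 + 0.7772 - 1.22 = -1.52
Step 4: Primal residual = |0.7772 - 1.22| = 0.4428


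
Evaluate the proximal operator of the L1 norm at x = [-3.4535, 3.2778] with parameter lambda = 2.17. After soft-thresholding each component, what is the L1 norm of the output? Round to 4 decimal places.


Soft-thresholding with lambda = 2.17:
prox(-3.4535) = sign(-3.4535)*max(|-3.4535| - 2.17, 0) = -1.2835
prox(3.2778) = sign(3.2778)*max(|3.2778| - 2.17, 0) = 1.1078
prox(x) = [-1.2835, 1.1078]
||prox(x)||_1 = 1.2835 + 1.1078 = 2.3913


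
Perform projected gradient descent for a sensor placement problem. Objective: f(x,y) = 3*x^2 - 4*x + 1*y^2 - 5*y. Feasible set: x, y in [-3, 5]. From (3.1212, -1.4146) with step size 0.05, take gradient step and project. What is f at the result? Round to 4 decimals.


Step 1: Compute gradient at (3.1212, -1.4146).
grad_x = 2*3*3.1212 - 4 = 14.7272
grad_y = 2*1*-1.4146 - 5 = -7.8292
Step 2: Gradient step.
x_raw = 3.1212 - 0.05*14.7272 = 2.3848
y_raw = -1.4146 - 0.05*-7.8292 = -1.0231
Step 3: Project onto [-3, 5].
x_proj = clip(2.3848) = 2.3848
y_proj = clip(-1.0231) = -1.0231
Step 4: Evaluate f.
f(2.3848, -1.0231) = 13.6855


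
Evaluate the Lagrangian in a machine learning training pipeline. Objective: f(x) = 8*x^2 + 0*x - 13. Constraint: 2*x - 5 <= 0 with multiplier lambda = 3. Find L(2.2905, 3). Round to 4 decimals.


Step 1: Evaluate f(x).
f(2.2905) = 8*2.2905^2 + 0*2.2905 - 13 = 28.9711
Step 2: Evaluate g(x).
g(2.2905) = 2*2.2905 - 5 = -0.419
Step 3: Compute Lagrangian.
L = 28.9711 + 3*-0.419 = 27.7141


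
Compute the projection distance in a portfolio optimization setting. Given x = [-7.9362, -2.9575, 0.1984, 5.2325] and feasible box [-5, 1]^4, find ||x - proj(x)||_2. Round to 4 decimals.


Project each component onto [-5, 1].
clip(-7.9362) = -5.0, clip(-2.9575) = -2.9575, clip(0.1984) = 0.1984, clip(5.2325) = 1.0
Projection = [-5.0, -2.9575, 0.1984, 1.0]
Squared diffs: [8.6213, 0.0, 0.0, 17.9141]
Distance = sqrt(26.5354) = 5.1512


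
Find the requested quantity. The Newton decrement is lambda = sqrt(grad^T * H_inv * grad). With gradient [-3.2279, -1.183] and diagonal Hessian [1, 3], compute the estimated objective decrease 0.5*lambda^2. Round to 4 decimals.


Step 1: H is diagonal, so H^(-1) * g = [-3.2279, -0.3943].
Step 2: g^T H^(-1) g = sum_i g_i^2 / H_ii
  = (-3.2279)^2/1 + (-1.183)^2/3
  = 10.4193 + 0.4665 = 10.8858
Step 3: Objective decrease = 0.5 * g^T H^(-1) g = 5.4429


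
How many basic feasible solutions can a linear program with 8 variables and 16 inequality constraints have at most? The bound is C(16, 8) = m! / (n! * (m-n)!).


Each vertex corresponds to some choice of n active constraints out of m, so the number of vertices is at most C(m, n) = m! / (n!(m-n)!).
m = 16, n = 8
Numerator: 16 * 15 * 14 * 13 * 12 * 11 * 10 * 9
Denominator: 8! = 40320
C(16, 8) = 12870


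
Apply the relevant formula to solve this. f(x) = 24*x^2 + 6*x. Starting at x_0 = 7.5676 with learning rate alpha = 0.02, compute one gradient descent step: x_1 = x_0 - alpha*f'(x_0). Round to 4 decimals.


We compute the gradient at x_0 and apply the update.
f'(x) = 48*x + 6
f'(7.5676) = 48*7.5676 + 6 = 369.2448
x_1 = 7.5676 - 0.02*369.2448 = 0.1827


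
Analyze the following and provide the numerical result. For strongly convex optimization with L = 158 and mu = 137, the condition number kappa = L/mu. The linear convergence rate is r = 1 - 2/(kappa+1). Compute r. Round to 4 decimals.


Step 1: Compute the condition number.
kappa = L/mu = 158/137 = 1.1533
Step 2: Compute the convergence rate.
r = 1 - 2/(kappa + 1) = 1 - 2*mu/(L + mu) = (L - mu)/(L + mu) = 21/295 = 0.0712


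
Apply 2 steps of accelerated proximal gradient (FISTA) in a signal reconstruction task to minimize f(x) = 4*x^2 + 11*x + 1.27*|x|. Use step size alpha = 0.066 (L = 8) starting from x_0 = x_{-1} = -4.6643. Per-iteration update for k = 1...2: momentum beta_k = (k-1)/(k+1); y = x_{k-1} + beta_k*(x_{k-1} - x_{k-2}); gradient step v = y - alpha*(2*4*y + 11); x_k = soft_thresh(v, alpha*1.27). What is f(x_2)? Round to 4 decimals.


FISTA on f(x) = 4*x^2 + 11*x + 1.27*|x|
L = 8, alpha = 0.066
Iteration 1: beta = 0.0, y = -4.6643 + 0.0*(-4.6643 + 4.6643) = -4.6643
  grad(y) = -26.3144, v = y - alpha*grad = -2.9275
  prox(v) = soft_thresh(-2.9275, 0.0838) = -2.8437
Iteration 2: beta = 0.3333, y = -2.8437 + 0.3333*(-2.8437 + 4.6643) = -2.2369
  grad(y) = -6.895, v = y - alpha*grad = -1.7818
  prox(v) = soft_thresh(-1.7818, 0.0838) = -1.698
f(x_2) = 4*(-1.698)^2 + 11*(-1.698) + 1.27*|-1.698| = -4.9888


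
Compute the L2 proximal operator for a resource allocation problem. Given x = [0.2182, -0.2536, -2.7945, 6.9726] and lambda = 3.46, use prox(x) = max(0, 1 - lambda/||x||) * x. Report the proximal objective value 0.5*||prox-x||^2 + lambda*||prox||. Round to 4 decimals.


Step 1: Compute ||x||.
||x|| = 7.5192
Step 2: Compute scaling factor.
scale = max(0, 1 - 3.46/7.5192) = 0.5398
Step 3: prox(x) = [0.1178, -0.1369, -1.5086, 3.7641]
||prox(x)|| = 4.0592
Step 4: Proximal objective.
0.5*||prox-x||^2 = 5.9858
lambda*||prox|| = 14.0448
Total = 20.0306


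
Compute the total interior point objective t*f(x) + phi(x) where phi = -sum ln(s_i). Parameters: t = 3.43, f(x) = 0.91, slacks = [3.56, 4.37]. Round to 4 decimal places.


Step 1: Compute log-barrier.
ln values: [1.2698, 1.4748]
phi = -(1.2698 + 1.4748) = -2.7445
Step 2: Compute augmented objective.
t*f(x) = 3.43*0.91 = 3.1213
Total = 3.1213 - 2.7445 = 0.3768


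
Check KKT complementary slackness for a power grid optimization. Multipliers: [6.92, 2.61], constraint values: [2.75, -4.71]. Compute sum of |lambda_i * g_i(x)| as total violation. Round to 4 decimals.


KKT complementary slackness check:
lambda_1 * g_1 = 6.92 * 2.75 = 19.03
lambda_2 * g_2 = 2.61 * -4.71 = -12.2931
Total violation = 19.03 + 12.2931 = 31.3231


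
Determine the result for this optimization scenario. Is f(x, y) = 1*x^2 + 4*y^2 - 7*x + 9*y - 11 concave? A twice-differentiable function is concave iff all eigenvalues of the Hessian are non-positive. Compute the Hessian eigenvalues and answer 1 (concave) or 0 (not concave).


The Hessian of f(x,y) = 1*x^2 + 4*y^2 - 7*x + 9*y - 11 is:
H = [[2, 0], [0, 8]]
Trace = 2 + 8 = 10
Determinant = 2*8 - (0)^2 = 16
Discriminant = (10)^2 - 4*16 = 36.0
Eigenvalues: lambda_1 = 2.0, lambda_2 = 8.0
The function is not concave.

0


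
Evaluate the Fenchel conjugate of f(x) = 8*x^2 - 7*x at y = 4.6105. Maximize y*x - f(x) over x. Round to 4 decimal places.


f*(y) = sup_x {y*x - a*x^2 - b*x} = sup_x {(y-b)*x - a*x^2}
FOC: (y - b) - 2a*x = 0 => x* = (y - b)/(2a)
x* = (4.6105 + 7)/(2*8) = 0.7257
f*(4.6105) = (y-b)^2/(4a) = (4.6105 + 7)^2/(4*8)
= 134.8037/32 = 4.2126


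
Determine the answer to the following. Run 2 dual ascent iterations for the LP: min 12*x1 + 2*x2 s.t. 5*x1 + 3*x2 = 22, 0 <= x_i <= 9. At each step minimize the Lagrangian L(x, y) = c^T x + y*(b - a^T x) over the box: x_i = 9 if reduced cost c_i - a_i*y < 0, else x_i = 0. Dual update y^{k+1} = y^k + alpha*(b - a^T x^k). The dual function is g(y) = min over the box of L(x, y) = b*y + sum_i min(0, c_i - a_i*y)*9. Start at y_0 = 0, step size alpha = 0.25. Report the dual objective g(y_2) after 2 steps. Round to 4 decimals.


Dual ascent for LP: min 12*x1 + 2*x2, 5*x1 + 3*x2 = 22, 0 <= x_i <= 9
Step 1: y^k = 0.0, reduced costs: (12.0, 2.0)
  x^k = (0.0, 0.0), subgradient = b - a^T x = 22.0
  y^{k+1} = 0.0 + 0.25*22.0 = 5.5
Step 2: y^k = 5.5, reduced costs: (-15.5, -14.5)
  x^k = (9.0, 9.0), subgradient = b - a^T x = -50.0
  y^{k+1} = 5.5 + 0.25*-50.0 = -7.0
Dual objective at y_2 = -7.0: reduced costs (47.0, 23.0), box minimizer x = (0.0, 0.0)
g(y_2) = b*y + (c1 - a1*y)*x1 + (c2 - a2*y)*x2 = 22*(-7.0) + 47.0*0.0 + 23.0*0.0 = -154.0 + 0.0 + 0.0 = -154.0


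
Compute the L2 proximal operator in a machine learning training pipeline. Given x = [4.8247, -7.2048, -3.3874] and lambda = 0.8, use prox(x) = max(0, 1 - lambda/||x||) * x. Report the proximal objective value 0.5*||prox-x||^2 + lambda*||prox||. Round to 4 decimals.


Step 1: Compute ||x||.
||x|| = 9.3092
Step 2: Compute scaling factor.
scale = max(0, 1 - 0.8/9.3092) = 0.9141
Step 3: prox(x) = [4.4101, -6.5856, -3.0963]
||prox(x)|| = 8.5092
Step 4: Proximal objective.
0.5*||prox-x||^2 = 0.32
lambda*||prox|| = 6.8074
Total = 7.1274


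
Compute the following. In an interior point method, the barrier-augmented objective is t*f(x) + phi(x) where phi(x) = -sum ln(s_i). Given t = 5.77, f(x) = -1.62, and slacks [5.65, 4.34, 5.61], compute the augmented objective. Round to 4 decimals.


Step 1: Compute log-barrier.
ln values: [1.7317, 1.4679, 1.7246]
phi = -(1.7317 + 1.4679 + 1.7246) = -4.9241
Step 2: Compute augmented objective.
t*f(x) = 5.77*-1.62 = -9.3474
Total = -9.3474 - 4.9241 = -14.2715


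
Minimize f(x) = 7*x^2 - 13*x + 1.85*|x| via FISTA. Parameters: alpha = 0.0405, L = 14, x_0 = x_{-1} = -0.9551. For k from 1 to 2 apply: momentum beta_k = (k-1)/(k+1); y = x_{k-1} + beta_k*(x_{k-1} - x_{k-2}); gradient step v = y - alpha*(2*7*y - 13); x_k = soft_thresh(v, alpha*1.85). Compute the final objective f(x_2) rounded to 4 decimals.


FISTA on f(x) = 7*x^2 - 13*x + 1.85*|x|
L = 14, alpha = 0.0405
Iteration 1: beta = 0.0, y = -0.9551 + 0.0*(-0.9551 + 0.9551) = -0.9551
  grad(y) = -26.3714, v = y - alpha*grad = 0.1129
  prox(v) = soft_thresh(0.1129, 0.0749) = 0.038
Iteration 2: beta = 0.3333, y = 0.038 + 0.3333*(0.038 + 0.9551) = 0.3691
  grad(y) = -7.8332, v = y - alpha*grad = 0.6863
  prox(v) = soft_thresh(0.6863, 0.0749) = 0.6114
f(x_2) = 7*0.6114^2 - 13*0.6114 + 1.85*|0.6114| = -4.2004


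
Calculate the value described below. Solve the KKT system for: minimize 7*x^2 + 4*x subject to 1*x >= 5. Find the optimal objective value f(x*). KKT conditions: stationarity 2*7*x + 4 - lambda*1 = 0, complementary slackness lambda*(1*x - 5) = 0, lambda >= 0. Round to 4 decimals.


Step 1: Try lambda = 0 (constraint inactive).
x_unc = -4/(2*7) = -0.2857
Check: 1*-0.2857 = -0.2857 < 5 -- violated!
Step 2: Constraint must be active: 1*x = 5
x* = 5/1 = 5.0
lambda = (2*7*5.0 + 4)/1 = 74.0
Step 3: Compute optimal value.
f(x*) = 7*5.0^2 + 4*5.0 = 195.0


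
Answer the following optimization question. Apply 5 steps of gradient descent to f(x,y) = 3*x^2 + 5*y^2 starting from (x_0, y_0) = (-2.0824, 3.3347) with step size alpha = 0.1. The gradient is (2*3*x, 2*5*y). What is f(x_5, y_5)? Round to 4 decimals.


Gradient descent on f(x,y) = 3*x^2 + 5*y^2.
Starting point: (-2.0824, 3.3347), alpha = 0.1
Step 1: grad_x = 2*3*-2.0824 = -12.4944, grad_y = 2*5*3.3347 = 33.347
  x_1 = -2.0824 - 0.1*-12.4944 = -0.833
  y_1 = 3.3347 - 0.1*33.347 = 0.0
Step 2: grad_x = 2*3*-0.833 = -4.9978, grad_y = 2*5*0.0 = 0.0
  x_2 = -0.833 - 0.1*-4.9978 = -0.3332
  y_2 = 0.0 - 0.1*0.0 = 0.0
Step 3: grad_x = 2*3*-0.3332 = -1.9991, grad_y = 2*5*0.0 = 0.0
  x_3 = -0.3332 - 0.1*-1.9991 = -0.1333
  y_3 = 0.0 - 0.1*0.0 = 0.0
Step 4: grad_x = 2*3*-0.1333 = -0.7996, grad_y = 2*5*0.0 = 0.0
  x_4 = -0.1333 - 0.1*-0.7996 = -0.0533
  y_4 = 0.0 - 0.1*0.0 = 0.0
Step 5: grad_x = 2*3*-0.0533 = -0.3199, grad_y = 2*5*0.0 = 0.0
  x_5 = -0.0533 - 0.1*-0.3199 = -0.0213
  y_5 = 0.0 - 0.1*0.0 = 0.0
f(-0.0213, 0.0) = 3*(-0.0213)^2 + 5*0.0^2 = 0.0014


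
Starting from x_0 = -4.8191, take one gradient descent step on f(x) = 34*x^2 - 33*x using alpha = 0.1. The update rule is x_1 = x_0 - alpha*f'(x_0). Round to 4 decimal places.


We compute the gradient at x_0 and apply the update.
f'(x) = 68*x - 33
f'(-4.8191) = 68*-4.8191 - 33 = -360.6988
x_1 = -4.8191 - 0.1*-360.6988 = 31.2508


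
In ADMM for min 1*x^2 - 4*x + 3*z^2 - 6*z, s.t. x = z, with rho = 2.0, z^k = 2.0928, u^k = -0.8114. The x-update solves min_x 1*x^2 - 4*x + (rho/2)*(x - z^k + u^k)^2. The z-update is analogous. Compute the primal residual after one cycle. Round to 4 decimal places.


ADMM iteration with rho = 2.0, z^k = 2.0928, u^k = -0.8114
Step 1: x-update.
Minimize 1*x^2 - 4*x + (2.0/2)*(x - 2.0928 - 0.8114)^2
FOC: (2*1 + 2.0)*x = 4 + 2.0*(2.0928 + 0.8114)
x^{k+1} = 2.4521
Step 2: z-update.
Minimize 3*z^2 - 6*z + (2.0/2)*(2.4521 - z - 0.8114)^2
FOC: (2*3 + 2.0)*z = 6 + 2.0*(2.4521 - 0.8114)
z^{k+1} = 1.1602
Step 3: u-update.
u^{k+1} = -0.8114 + 2.4521 - 1.1602 = 0.4805
Step 4: Primal residual = |2.4521 - 1.1602| = 1.2919


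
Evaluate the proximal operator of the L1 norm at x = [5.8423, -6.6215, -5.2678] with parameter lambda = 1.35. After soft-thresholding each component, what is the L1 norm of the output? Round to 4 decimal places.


Soft-thresholding with lambda = 1.35:
prox(5.8423) = sign(5.8423)*max(|5.8423| - 1.35, 0) = 4.4923
prox(-6.6215) = sign(-6.6215)*max(|-6.6215| - 1.35, 0) = -5.2715
prox(-5.2678) = sign(-5.2678)*max(|-5.2678| - 1.35, 0) = -3.9178
prox(x) = [4.4923, -5.2715, -3.9178]
||prox(x)||_1 = 4.4923 + 5.2715 + 3.9178 = 13.6816


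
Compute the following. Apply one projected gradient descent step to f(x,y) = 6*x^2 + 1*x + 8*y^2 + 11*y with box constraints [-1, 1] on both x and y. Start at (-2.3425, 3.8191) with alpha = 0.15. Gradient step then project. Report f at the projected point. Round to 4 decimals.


Step 1: Compute gradient at (-2.3425, 3.8191).
grad_x = 2*6*-2.3425 + 1 = -27.11
grad_y = 2*8*3.8191 + 11 = 72.1056
Step 2: Gradient step.
x_raw = -2.3425 - 0.15*-27.11 = 1.724
y_raw = 3.8191 - 0.15*72.1056 = -6.9967
Step 3: Project onto [-1, 1].
x_proj = clip(1.724) = 1.0
y_proj = clip(-6.9967) = -1.0
Step 4: Evaluate f.
f(1.0, -1.0) = 4.0


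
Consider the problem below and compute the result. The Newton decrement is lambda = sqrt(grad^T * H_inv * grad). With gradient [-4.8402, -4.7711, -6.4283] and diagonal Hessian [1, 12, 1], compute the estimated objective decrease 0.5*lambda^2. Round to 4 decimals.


Step 1: H is diagonal, so H^(-1) * g = [-4.8402, -0.3976, -6.4283].
Step 2: g^T H^(-1) g = sum_i g_i^2 / H_ii
  = (-4.8402)^2/1 + (-4.7711)^2/12 + (-6.4283)^2/1
  = 23.4275 + 1.8969 + 41.323 = 66.6475
Step 3: Objective decrease = 0.5 * g^T H^(-1) g = 33.3238


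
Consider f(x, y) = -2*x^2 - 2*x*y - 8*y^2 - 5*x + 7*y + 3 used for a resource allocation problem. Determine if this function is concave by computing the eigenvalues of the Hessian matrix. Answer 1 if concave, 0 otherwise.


The Hessian of f(x,y) = -2*x^2 - 2*x*y - 8*y^2 - 5*x + 7*y + 3 is:
H = [[-4, -2], [-2, -16]]
Trace = -4 - 16 = -20
Determinant = -4*-16 - (-2)^2 = 60
Discriminant = (-20)^2 - 4*60 = 160.0
Eigenvalues: lambda_1 = -16.3246, lambda_2 = -3.6754
The function is concave.

1


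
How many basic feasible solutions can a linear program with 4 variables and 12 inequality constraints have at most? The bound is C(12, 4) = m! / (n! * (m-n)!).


Each vertex corresponds to some choice of n active constraints out of m, so the number of vertices is at most C(m, n) = m! / (n!(m-n)!).
m = 12, n = 4
Numerator: 12 * 11 * 10 * 9
Denominator: 4! = 24
C(12, 4) = 495


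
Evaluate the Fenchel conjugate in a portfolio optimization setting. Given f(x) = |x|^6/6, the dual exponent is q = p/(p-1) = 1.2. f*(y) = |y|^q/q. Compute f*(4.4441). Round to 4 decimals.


The conjugate exponent q satisfies 1/p + 1/q = 1.
p = 6, so q = 6/(6 - 1) = 1.2
|y|^q = 4.4441^1.2 = 5.9888
f*(4.4441) = 5.9888 / 1.2 = 4.9907


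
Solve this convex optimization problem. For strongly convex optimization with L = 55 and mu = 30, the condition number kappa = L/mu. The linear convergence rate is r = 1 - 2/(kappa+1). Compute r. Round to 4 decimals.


Step 1: Compute the condition number.
kappa = L/mu = 55/30 = 1.8333
Step 2: Compute the convergence rate.
r = 1 - 2/(kappa + 1) = 1 - 2*mu/(L + mu) = (L - mu)/(L + mu) = 25/85 = 0.2941


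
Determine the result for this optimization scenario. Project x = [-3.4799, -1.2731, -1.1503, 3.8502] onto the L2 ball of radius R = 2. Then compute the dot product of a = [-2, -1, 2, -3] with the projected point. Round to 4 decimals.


Step 1: Compute ||x|| (intermediates to 6 decimals).
||x|| = sqrt((-3.4799)^2 + (-1.2731)^2 + (-1.1503)^2 + 3.8502^2) = 5.466051
Step 2: Project.
Since ||x|| > R, scale = R/||x|| = 2/5.466051 = 0.365895, proj(x) = scale * x
proj(x) = [-1.273278, -0.465821, -0.420889, 1.408769]
Step 3: Dot product.
a^T * proj(x) = -2*(-1.273278) - 1*(-0.465821) + 2*(-0.420889) - 3*1.408769 = -2.0557


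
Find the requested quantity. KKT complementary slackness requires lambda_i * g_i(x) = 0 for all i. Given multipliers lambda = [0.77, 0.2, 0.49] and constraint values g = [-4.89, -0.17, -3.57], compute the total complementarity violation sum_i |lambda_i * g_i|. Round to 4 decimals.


KKT complementary slackness check:
lambda_1 * g_1 = 0.77 * -4.89 = -3.7653
lambda_2 * g_2 = 0.2 * -0.17 = -0.034
lambda_3 * g_3 = 0.49 * -3.57 = -1.7493
Total violation = 3.7653 + 0.034 + 1.7493 = 5.5486


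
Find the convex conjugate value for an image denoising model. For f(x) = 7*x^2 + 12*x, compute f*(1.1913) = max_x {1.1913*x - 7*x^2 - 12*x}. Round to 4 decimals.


f*(y) = sup_x {y*x - a*x^2 - b*x} = sup_x {(y-b)*x - a*x^2}
FOC: (y - b) - 2a*x = 0 => x* = (y - b)/(2a)
x* = (1.1913 - 12)/(2*7) = -0.7721
f*(1.1913) = (y-b)^2/(4a) = (1.1913 - 12)^2/(4*7)
= 116.828/28 = 4.1724


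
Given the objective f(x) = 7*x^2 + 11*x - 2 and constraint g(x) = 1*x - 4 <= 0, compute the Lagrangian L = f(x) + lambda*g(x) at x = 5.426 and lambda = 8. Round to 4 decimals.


Step 1: Evaluate f(x).
f(5.426) = 7*5.426^2 + 11*5.426 - 2 = 263.7763
Step 2: Evaluate g(x).
g(5.426) = 1*5.426 - 4 = 1.426
Step 3: Compute Lagrangian.
L = 263.7763 + 8*1.426 = 275.1843


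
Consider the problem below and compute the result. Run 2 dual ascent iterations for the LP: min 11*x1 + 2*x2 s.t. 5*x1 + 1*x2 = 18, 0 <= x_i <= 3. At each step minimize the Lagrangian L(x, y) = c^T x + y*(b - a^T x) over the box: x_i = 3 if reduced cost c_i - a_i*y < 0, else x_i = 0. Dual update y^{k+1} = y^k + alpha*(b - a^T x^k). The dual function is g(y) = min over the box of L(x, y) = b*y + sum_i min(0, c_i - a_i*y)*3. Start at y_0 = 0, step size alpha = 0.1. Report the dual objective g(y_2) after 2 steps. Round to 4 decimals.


Dual ascent for LP: min 11*x1 + 2*x2, 5*x1 + 1*x2 = 18, 0 <= x_i <= 3
Step 1: y^k = 0.0, reduced costs: (11.0, 2.0)
  x^k = (0.0, 0.0), subgradient = b - a^T x = 18.0
  y^{k+1} = 0.0 + 0.1*18.0 = 1.8
Step 2: y^k = 1.8, reduced costs: (2.0, 0.2)
  x^k = (0.0, 0.0), subgradient = b - a^T x = 18.0
  y^{k+1} = 1.8 + 0.1*18.0 = 3.6
Dual objective at y_2 = 3.6: reduced costs (-7.0, -1.6), box minimizer x = (3.0, 3.0)
g(y_2) = b*y + (c1 - a1*y)*x1 + (c2 - a2*y)*x2 = 18*3.6 + (-7.0)*3.0 + (-1.6)*3.0 = 64.8 - 21.0 - 4.8 = 39.0


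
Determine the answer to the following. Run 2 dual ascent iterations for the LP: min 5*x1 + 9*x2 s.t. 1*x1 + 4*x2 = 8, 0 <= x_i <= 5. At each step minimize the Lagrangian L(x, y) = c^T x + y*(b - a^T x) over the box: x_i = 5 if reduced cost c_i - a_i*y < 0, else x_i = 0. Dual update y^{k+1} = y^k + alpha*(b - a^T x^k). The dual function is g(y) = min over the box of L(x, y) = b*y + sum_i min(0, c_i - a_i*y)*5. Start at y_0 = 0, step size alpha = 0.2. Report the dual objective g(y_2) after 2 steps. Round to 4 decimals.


Dual ascent for LP: min 5*x1 + 9*x2, 1*x1 + 4*x2 = 8, 0 <= x_i <= 5
Step 1: y^k = 0.0, reduced costs: (5.0, 9.0)
  x^k = (0.0, 0.0), subgradient = b - a^T x = 8.0
  y^{k+1} = 0.0 + 0.2*8.0 = 1.6
Step 2: y^k = 1.6, reduced costs: (3.4, 2.6)
  x^k = (0.0, 0.0), subgradient = b - a^T x = 8.0
  y^{k+1} = 1.6 + 0.2*8.0 = 3.2
Dual objective at y_2 = 3.2: reduced costs (1.8, -3.8), box minimizer x = (0.0, 5.0)
g(y_2) = b*y + (c1 - a1*y)*x1 + (c2 - a2*y)*x2 = 8*3.2 + 1.8*0.0 + (-3.8)*5.0 = 25.6 + 0.0 - 19.0 = 6.6


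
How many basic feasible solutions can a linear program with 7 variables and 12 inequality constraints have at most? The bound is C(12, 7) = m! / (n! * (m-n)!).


Each vertex corresponds to some choice of n active constraints out of m, so the number of vertices is at most C(m, n) = m! / (n!(m-n)!).
m = 12, n = 7
Numerator: 12 * 11 * 10 * 9 * 8 * 7 * 6
Denominator: 7! = 5040
C(12, 7) = 792


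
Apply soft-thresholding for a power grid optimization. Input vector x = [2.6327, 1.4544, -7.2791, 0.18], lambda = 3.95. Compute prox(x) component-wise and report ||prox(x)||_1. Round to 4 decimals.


Soft-thresholding with lambda = 3.95:
prox(2.6327) = sign(2.6327)*max(|2.6327| - 3.95, 0) = 0.0
prox(1.4544) = sign(1.4544)*max(|1.4544| - 3.95, 0) = 0.0
prox(-7.2791) = sign(-7.2791)*max(|-7.2791| - 3.95, 0) = -3.3291
prox(0.18) = sign(0.18)*max(|0.18| - 3.95, 0) = 0.0
prox(x) = [0.0, 0.0, -3.3291, 0.0]
||prox(x)||_1 = 0.0 + 0.0 + 3.3291 + 0.0 = 3.3291


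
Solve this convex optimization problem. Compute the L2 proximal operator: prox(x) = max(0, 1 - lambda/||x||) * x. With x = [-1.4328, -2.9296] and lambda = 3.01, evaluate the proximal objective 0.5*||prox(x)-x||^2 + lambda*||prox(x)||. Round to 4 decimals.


Step 1: Compute ||x||.
||x|| = 3.2612
Step 2: Compute scaling factor.
scale = max(0, 1 - 3.01/3.2612) = 0.077
Step 3: prox(x) = [-0.1104, -0.2257]
||prox(x)|| = 0.2512
Step 4: Proximal objective.
0.5*||prox-x||^2 = 4.5301
lambda*||prox|| = 0.7561
Total = 5.2862


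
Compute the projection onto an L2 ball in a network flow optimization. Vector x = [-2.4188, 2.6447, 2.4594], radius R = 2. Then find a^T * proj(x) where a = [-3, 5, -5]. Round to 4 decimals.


Step 1: Compute ||x|| (intermediates to 6 decimals).
||x|| = sqrt((-2.4188)^2 + 2.6447^2 + 2.4594^2) = 4.346686
Step 2: Project.
Since ||x|| > R, scale = R/||x|| = 2/4.346686 = 0.460121, proj(x) = scale * x
proj(x) = [-1.112941, 1.216882, 1.131622]
Step 3: Dot product.
a^T * proj(x) = -3*(-1.112941) + 5*1.216882 - 5*1.131622 = 3.7651


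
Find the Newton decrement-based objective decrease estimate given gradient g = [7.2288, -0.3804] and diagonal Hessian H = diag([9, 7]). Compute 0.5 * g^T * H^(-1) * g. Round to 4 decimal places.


Step 1: H is diagonal, so H^(-1) * g = [0.8032, -0.0543].
Step 2: g^T H^(-1) g = sum_i g_i^2 / H_ii
  = (7.2288)^2/9 + (-0.3804)^2/7
  = 5.8062 + 0.0207 = 5.8268
Step 3: Objective decrease = 0.5 * g^T H^(-1) g = 2.9134


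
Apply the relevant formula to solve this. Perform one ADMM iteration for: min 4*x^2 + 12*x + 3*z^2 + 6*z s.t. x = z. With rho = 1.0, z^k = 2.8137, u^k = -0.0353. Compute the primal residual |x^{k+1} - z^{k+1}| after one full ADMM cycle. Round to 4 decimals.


ADMM iteration with rho = 1.0, z^k = 2.8137, u^k = -0.0353
Step 1: x-update.
Minimize 4*x^2 + 12*x + (1.0/2)*(x - 2.8137 - 0.0353)^2
FOC: (2*4 + 1.0)*x = -12 + 1.0*(2.8137 + 0.0353)
x^{k+1} = -1.0168
Step 2: z-update.
Minimize 3*z^2 + 6*z + (1.0/2)*(-1.0168 - z - 0.0353)^2
FOC: (2*3 + 1.0)*z = -6 + 1.0*(-1.0168 - 0.0353)
z^{k+1} = -1.0074
Step 3: u-update.
u^{k+1} = -0.0353 - 1.0168 + 1.0074 = -0.0446
Step 4: Primal residual = |-1.0168 + 1.0074| = 0.0093


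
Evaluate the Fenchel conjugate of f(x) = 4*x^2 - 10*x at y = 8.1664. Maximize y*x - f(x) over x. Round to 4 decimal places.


f*(y) = sup_x {y*x - a*x^2 - b*x} = sup_x {(y-b)*x - a*x^2}
FOC: (y - b) - 2a*x = 0 => x* = (y - b)/(2a)
x* = (8.1664 + 10)/(2*4) = 2.2708
f*(8.1664) = (y-b)^2/(4a) = (8.1664 + 10)^2/(4*4)
= 330.0181/16 = 20.6261


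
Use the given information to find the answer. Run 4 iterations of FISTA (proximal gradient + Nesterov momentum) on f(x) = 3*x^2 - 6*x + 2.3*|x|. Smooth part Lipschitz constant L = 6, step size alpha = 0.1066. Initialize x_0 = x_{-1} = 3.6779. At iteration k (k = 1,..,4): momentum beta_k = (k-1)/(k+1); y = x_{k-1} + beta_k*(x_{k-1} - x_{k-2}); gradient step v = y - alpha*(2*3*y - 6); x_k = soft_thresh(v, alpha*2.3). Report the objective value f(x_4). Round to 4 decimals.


FISTA on f(x) = 3*x^2 - 6*x + 2.3*|x|
L = 6, alpha = 0.1066
Iteration 1: beta = 0.0, y = 3.6779 + 0.0*(3.6779 - 3.6779) = 3.6779
  grad(y) = 16.0674, v = y - alpha*grad = 1.9651
  prox(v) = soft_thresh(1.9651, 0.2452) = 1.7199
Iteration 2: beta = 0.3333, y = 1.7199 + 0.3333*(1.7199 - 3.6779) = 1.0673
  grad(y) = 0.4037, v = y - alpha*grad = 1.0242
  prox(v) = soft_thresh(1.0242, 0.2452) = 0.7791
Iteration 3: beta = 0.5, y = 0.7791 + 0.5*(0.7791 - 1.7199) = 0.3086
  grad(y) = -4.1482, v = y - alpha*grad = 0.7508
  prox(v) = soft_thresh(0.7508, 0.2452) = 0.5057
Iteration 4: beta = 0.6, y = 0.5057 + 0.6*(0.5057 - 0.7791) = 0.3416
  grad(y) = -3.9504, v = y - alpha*grad = 0.7627
  prox(v) = soft_thresh(0.7627, 0.2452) = 0.5175
f(x_4) = 3*0.5175^2 - 6*0.5175 + 2.3*|0.5175| = -1.1114


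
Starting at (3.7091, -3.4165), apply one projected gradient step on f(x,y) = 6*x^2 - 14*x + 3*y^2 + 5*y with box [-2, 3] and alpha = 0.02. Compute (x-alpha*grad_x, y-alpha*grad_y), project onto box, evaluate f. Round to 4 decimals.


Step 1: Compute gradient at (3.7091, -3.4165).
grad_x = 2*6*3.7091 - 14 = 30.5092
grad_y = 2*3*-3.4165 + 5 = -15.499
Step 2: Gradient step.
x_raw = 3.7091 - 0.02*30.5092 = 3.0989
y_raw = -3.4165 - 0.02*-15.499 = -3.1065
Step 3: Project onto [-2, 3].
x_proj = clip(3.0989) = 3.0
y_proj = clip(-3.1065) = -2.0
Step 4: Evaluate f.
f(3.0, -2.0) = 14.0


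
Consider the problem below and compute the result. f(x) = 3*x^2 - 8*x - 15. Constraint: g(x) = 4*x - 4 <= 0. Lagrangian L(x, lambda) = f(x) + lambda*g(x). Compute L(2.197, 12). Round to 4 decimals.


Step 1: Evaluate f(x).
f(2.197) = 3*2.197^2 - 8*2.197 - 15 = -18.0956
Step 2: Evaluate g(x).
g(2.197) = 4*2.197 - 4 = 4.788
Step 3: Compute Lagrangian.
L = -18.0956 + 12*4.788 = 39.3604


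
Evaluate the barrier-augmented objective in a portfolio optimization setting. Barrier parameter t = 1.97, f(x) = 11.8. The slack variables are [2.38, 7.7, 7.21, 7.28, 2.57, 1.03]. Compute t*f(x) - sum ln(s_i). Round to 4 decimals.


Step 1: Compute log-barrier.
ln values: [0.8671, 2.0412, 1.9755, 1.9851, 0.9439, 0.0296]
phi = -(0.8671 + 2.0412 + 1.9755 + 1.9851 + 0.9439 + 0.0296) = -7.8424
Step 2: Compute augmented objective.
t*f(x) = 1.97*11.8 = 23.246
Total = 23.246 - 7.8424 = 15.4036


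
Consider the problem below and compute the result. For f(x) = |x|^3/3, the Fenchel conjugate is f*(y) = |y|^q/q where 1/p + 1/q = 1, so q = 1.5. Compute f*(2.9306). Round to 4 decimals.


The conjugate exponent q satisfies 1/p + 1/q = 1.
p = 3, so q = 3/(3 - 1) = 1.5
|y|^q = 2.9306^1.5 = 5.0169
f*(2.9306) = 5.0169 / 1.5 = 3.3446


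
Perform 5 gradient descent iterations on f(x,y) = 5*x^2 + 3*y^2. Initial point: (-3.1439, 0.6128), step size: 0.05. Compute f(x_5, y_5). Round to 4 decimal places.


Gradient descent on f(x,y) = 5*x^2 + 3*y^2.
Starting point: (-3.1439, 0.6128), alpha = 0.05
Step 1: grad_x = 2*5*-3.1439 = -31.439, grad_y = 2*3*0.6128 = 3.6768
  x_1 = -3.1439 - 0.05*-31.439 = -1.572
  y_1 = 0.6128 - 0.05*3.6768 = 0.429
Step 2: grad_x = 2*5*-1.572 = -15.7195, grad_y = 2*3*0.429 = 2.5738
  x_2 = -1.572 - 0.05*-15.7195 = -0.786
  y_2 = 0.429 - 0.05*2.5738 = 0.3003
Step 3: grad_x = 2*5*-0.786 = -7.8598, grad_y = 2*3*0.3003 = 1.8016
  x_3 = -0.786 - 0.05*-7.8598 = -0.393
  y_3 = 0.3003 - 0.05*1.8016 = 0.2102
Step 4: grad_x = 2*5*-0.393 = -3.9299, grad_y = 2*3*0.2102 = 1.2611
  x_4 = -0.393 - 0.05*-3.9299 = -0.1965
  y_4 = 0.2102 - 0.05*1.2611 = 0.1471
Step 5: grad_x = 2*5*-0.1965 = -1.9649, grad_y = 2*3*0.1471 = 0.8828
  x_5 = -0.1965 - 0.05*-1.9649 = -0.0982
  y_5 = 0.1471 - 0.05*0.8828 = 0.103
f(-0.0982, 0.103) = 5*(-0.0982)^2 + 3*0.103^2 = 0.0801


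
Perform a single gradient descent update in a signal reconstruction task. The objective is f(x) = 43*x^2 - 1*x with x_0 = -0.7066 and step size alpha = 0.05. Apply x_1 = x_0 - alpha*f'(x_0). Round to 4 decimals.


We compute the gradient at x_0 and apply the update.
f'(x) = 86*x - 1
f'(-0.7066) = 86*-0.7066 - 1 = -61.7676
x_1 = -0.7066 - 0.05*-61.7676 = 2.3818


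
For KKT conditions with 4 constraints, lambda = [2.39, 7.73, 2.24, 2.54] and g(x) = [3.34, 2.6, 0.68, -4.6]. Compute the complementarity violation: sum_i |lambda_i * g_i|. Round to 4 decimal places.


KKT complementary slackness check:
lambda_1 * g_1 = 2.39 * 3.34 = 7.9826
lambda_2 * g_2 = 7.73 * 2.6 = 20.098
lambda_3 * g_3 = 2.24 * 0.68 = 1.5232
lambda_4 * g_4 = 2.54 * -4.6 = -11.684
Total violation = 7.9826 + 20.098 + 1.5232 + 11.684 = 41.2878


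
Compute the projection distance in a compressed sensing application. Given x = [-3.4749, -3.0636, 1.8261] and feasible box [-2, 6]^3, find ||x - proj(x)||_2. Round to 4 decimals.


Project each component onto [-2, 6].
clip(-3.4749) = -2.0, clip(-3.0636) = -2.0, clip(1.8261) = 1.8261
Projection = [-2.0, -2.0, 1.8261]
Squared diffs: [2.1753, 1.1312, 0.0]
Distance = sqrt(3.3065) = 1.8184


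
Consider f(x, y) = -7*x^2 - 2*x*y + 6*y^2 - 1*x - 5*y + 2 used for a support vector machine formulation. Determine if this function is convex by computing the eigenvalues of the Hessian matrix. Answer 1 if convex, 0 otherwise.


The Hessian of f(x,y) = -7*x^2 - 2*x*y + 6*y^2 - 1*x - 5*y + 2 is:
H = [[-14, -2], [-2, 12]]
Trace = -14 + 12 = -2
Determinant = -14*12 - (-2)^2 = -172
Discriminant = (-2)^2 - 4*-172 = 692.0
Eigenvalues: lambda_1 = -14.1529, lambda_2 = 12.1529
The function is not convex.

0


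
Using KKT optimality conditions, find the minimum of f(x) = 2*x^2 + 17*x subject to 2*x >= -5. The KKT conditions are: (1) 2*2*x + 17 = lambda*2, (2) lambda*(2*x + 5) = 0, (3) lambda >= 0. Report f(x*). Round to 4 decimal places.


Step 1: Try lambda = 0 (constraint inactive).
x_unc = -17/(2*2) = -4.25
Check: 2*-4.25 = -8.5 < -5 -- violated!
Step 2: Constraint must be active: 2*x = -5
x* = -5/2 = -2.5
lambda = (2*2*(-2.5) + 17)/2 = 3.5
Step 3: Compute optimal value.
f(x*) = 2*(-2.5)^2 + 17*(-2.5) = -30.0


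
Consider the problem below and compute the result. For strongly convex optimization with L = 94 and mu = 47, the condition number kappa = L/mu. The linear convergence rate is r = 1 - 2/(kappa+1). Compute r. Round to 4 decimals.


Step 1: Compute the condition number.
kappa = L/mu = 94/47 = 2.0
Step 2: Compute the convergence rate.
r = 1 - 2/(kappa + 1) = 1 - 2*mu/(L + mu) = (L - mu)/(L + mu) = 47/141 = 0.3333


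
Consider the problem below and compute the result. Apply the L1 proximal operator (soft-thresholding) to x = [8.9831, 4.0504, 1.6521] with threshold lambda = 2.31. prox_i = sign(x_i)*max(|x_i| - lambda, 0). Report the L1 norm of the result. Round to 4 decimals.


Soft-thresholding with lambda = 2.31:
prox(8.9831) = sign(8.9831)*max(|8.9831| - 2.31, 0) = 6.6731
prox(4.0504) = sign(4.0504)*max(|4.0504| - 2.31, 0) = 1.7404
prox(1.6521) = sign(1.6521)*max(|1.6521| - 2.31, 0) = 0.0
prox(x) = [6.6731, 1.7404, 0.0]
||prox(x)||_1 = 6.6731 + 1.7404 + 0.0 = 8.4135


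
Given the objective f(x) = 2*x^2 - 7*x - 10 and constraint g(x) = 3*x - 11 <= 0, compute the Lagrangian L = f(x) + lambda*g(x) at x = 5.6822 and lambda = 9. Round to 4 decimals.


Step 1: Evaluate f(x).
f(5.6822) = 2*5.6822^2 - 7*5.6822 - 10 = 14.7994
Step 2: Evaluate g(x).
g(5.6822) = 3*5.6822 - 11 = 6.0466
Step 3: Compute Lagrangian.
L = 14.7994 + 9*6.0466 = 69.2188


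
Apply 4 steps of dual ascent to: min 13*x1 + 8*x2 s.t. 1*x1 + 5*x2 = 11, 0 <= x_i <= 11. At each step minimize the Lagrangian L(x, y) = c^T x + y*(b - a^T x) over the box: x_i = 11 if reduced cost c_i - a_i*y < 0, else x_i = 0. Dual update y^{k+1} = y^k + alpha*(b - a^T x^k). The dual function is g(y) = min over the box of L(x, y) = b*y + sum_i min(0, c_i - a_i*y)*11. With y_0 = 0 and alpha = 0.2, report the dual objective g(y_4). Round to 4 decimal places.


Dual ascent for LP: min 13*x1 + 8*x2, 1*x1 + 5*x2 = 11, 0 <= x_i <= 11
Step 1: y^k = 0.0, reduced costs: (13.0, 8.0)
  x^k = (0.0, 0.0), subgradient = b - a^T x = 11.0
  y^{k+1} = 0.0 + 0.2*11.0 = 2.2
Step 2: y^k = 2.2, reduced costs: (10.8, -3.0)
  x^k = (0.0, 11.0), subgradient = b - a^T x = -44.0
  y^{k+1} = 2.2 + 0.2*-44.0 = -6.6
Step 3: y^k = -6.6, reduced costs: (19.6, 41.0)
  x^k = (0.0, 0.0), subgradient = b - a^T x = 11.0
  y^{k+1} = -6.6 + 0.2*11.0 = -4.4
Step 4: y^k = -4.4, reduced costs: (17.4, 30.0)
  x^k = (0.0, 0.0), subgradient = b - a^T x = 11.0
  y^{k+1} = -4.4 + 0.2*11.0 = -2.2
Dual objective at y_4 = -2.2: reduced costs (15.2, 19.0), box minimizer x = (0.0, 0.0)
g(y_4) = b*y + (c1 - a1*y)*x1 + (c2 - a2*y)*x2 = 11*(-2.2) + 15.2*0.0 + 19.0*0.0 = -24.2 + 0.0 + 0.0 = -24.2


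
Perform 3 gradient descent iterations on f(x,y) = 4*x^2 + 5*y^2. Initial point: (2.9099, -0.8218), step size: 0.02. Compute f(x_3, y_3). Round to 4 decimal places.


Gradient descent on f(x,y) = 4*x^2 + 5*y^2.
Starting point: (2.9099, -0.8218), alpha = 0.02
Step 1: grad_x = 2*4*2.9099 = 23.2792, grad_y = 2*5*-0.8218 = -8.218
  x_1 = 2.9099 - 0.02*23.2792 = 2.4443
  y_1 = -0.8218 - 0.02*-8.218 = -0.6574
Step 2: grad_x = 2*4*2.4443 = 19.5545, grad_y = 2*5*-0.6574 = -6.5744
  x_2 = 2.4443 - 0.02*19.5545 = 2.0532
  y_2 = -0.6574 - 0.02*-6.5744 = -0.526
Step 3: grad_x = 2*4*2.0532 = 16.4258, grad_y = 2*5*-0.526 = -5.2595
  x_3 = 2.0532 - 0.02*16.4258 = 1.7247
  y_3 = -0.526 - 0.02*-5.2595 = -0.4208
f(1.7247, -0.4208) = 4*1.7247^2 + 5*(-0.4208)^2 = 12.7837


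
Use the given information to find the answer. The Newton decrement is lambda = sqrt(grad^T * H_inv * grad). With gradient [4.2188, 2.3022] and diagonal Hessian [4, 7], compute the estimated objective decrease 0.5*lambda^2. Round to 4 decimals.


Step 1: H is diagonal, so H^(-1) * g = [1.0547, 0.3289].
Step 2: g^T H^(-1) g = sum_i g_i^2 / H_ii
  = (4.2188)^2/4 + (2.3022)^2/7
  = 4.4496 + 0.7572 = 5.2067
Step 3: Objective decrease = 0.5 * g^T H^(-1) g = 2.6034


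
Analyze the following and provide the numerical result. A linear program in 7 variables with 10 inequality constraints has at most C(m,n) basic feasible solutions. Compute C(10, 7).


Each vertex corresponds to some choice of n active constraints out of m, so the number of vertices is at most C(m, n) = m! / (n!(m-n)!).
m = 10, n = 7
Numerator: 10 * 9 * 8 * 7 * 6 * 5 * 4
Denominator: 7! = 5040
C(10, 7) = 120


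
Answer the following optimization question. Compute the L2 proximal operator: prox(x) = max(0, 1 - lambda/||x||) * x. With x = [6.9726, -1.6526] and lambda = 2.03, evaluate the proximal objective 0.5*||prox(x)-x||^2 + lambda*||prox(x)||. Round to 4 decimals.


Step 1: Compute ||x||.
||x|| = 7.1658
Step 2: Compute scaling factor.
scale = max(0, 1 - 2.03/7.1658) = 0.7167
Step 3: prox(x) = [4.9973, -1.1844]
||prox(x)|| = 5.1358
Step 4: Proximal objective.
0.5*||prox-x||^2 = 2.0605
lambda*||prox|| = 10.4257
Total = 12.4861


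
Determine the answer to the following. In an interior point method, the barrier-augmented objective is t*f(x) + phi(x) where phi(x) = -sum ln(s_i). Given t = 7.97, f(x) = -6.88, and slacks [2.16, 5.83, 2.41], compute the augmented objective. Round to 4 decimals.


Step 1: Compute log-barrier.
ln values: [0.7701, 1.763, 0.8796]
phi = -(0.7701 + 1.763 + 0.8796) = -3.4128
Step 2: Compute augmented objective.
t*f(x) = 7.97*-6.88 = -54.8336
Total = -54.8336 - 3.4128 = -58.2464


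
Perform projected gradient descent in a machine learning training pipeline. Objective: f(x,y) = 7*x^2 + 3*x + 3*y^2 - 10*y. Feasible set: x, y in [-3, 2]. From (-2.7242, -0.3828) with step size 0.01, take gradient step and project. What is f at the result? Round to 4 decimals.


Step 1: Compute gradient at (-2.7242, -0.3828).
grad_x = 2*7*-2.7242 + 3 = -35.1388
grad_y = 2*3*-0.3828 - 10 = -12.2968
Step 2: Gradient step.
x_raw = -2.7242 - 0.01*-35.1388 = -2.3728
y_raw = -0.3828 - 0.01*-12.2968 = -0.2598
Step 3: Project onto [-3, 2].
x_proj = clip(-2.3728) = -2.3728
y_proj = clip(-0.2598) = -0.2598
Step 4: Evaluate f.
f(-2.3728, -0.2598) = 35.0941


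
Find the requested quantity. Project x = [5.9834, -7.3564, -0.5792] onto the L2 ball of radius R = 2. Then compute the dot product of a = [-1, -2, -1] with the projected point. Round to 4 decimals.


Step 1: Compute ||x|| (intermediates to 6 decimals).
||x|| = sqrt(5.9834^2 + (-7.3564)^2 + (-0.5792)^2) = 9.500167
Step 2: Project.
Since ||x|| > R, scale = R/||x|| = 2/9.500167 = 0.210523, proj(x) = scale * x
proj(x) = [1.259643, -1.548691, -0.121935]
Step 3: Dot product.
a^T * proj(x) = -1*1.259643 - 2*(-1.548691) - 1*(-0.121935) = 1.9597


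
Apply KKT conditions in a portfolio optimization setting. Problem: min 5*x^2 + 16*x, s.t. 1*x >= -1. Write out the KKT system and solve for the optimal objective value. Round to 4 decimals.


Step 1: Try lambda = 0 (constraint inactive).
x_unc = -16/(2*5) = -1.6
Check: 1*-1.6 = -1.6 < -1 -- violated!
Step 2: Constraint must be active: 1*x = -1
x* = -1/1 = -1.0
lambda = (2*5*(-1.0) + 16)/1 = 6.0
Step 3: Compute optimal value.
f(x*) = 5*(-1.0)^2 + 16*(-1.0) = -11.0


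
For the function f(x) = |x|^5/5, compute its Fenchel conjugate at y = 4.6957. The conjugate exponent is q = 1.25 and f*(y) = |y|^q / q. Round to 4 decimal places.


The conjugate exponent q satisfies 1/p + 1/q = 1.
p = 5, so q = 5/(5 - 1) = 1.25
|y|^q = 4.6957^1.25 = 6.9123
f*(4.6957) = 6.9123 / 1.25 = 5.5299


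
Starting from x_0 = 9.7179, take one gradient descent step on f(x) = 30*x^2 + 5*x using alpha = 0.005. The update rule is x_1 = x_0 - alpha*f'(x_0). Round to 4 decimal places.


We compute the gradient at x_0 and apply the update.
f'(x) = 60*x + 5
f'(9.7179) = 60*9.7179 + 5 = 588.074
x_1 = 9.7179 - 0.005*588.074 = 6.7775


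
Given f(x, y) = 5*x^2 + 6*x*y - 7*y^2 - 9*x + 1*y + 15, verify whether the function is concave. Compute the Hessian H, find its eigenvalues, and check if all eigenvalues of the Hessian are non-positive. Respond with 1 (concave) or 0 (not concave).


The Hessian of f(x,y) = 5*x^2 + 6*x*y - 7*y^2 - 9*x + 1*y + 15 is:
H = [[10, 6], [6, -14]]
Trace = 10 - 14 = -4
Determinant = 10*-14 - (6)^2 = -176
Discriminant = (-4)^2 - 4*-176 = 720.0
Eigenvalues: lambda_1 = -15.4164, lambda_2 = 11.4164
The function is not concave.

0
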